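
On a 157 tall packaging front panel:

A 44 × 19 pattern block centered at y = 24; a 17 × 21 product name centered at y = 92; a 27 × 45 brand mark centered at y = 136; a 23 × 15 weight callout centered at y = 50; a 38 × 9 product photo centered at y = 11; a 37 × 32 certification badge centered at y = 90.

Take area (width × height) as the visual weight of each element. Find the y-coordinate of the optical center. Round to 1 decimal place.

y ≈ 80.8

Taking area as weight: pattern block 44·19 = 836, product name 17·21 = 357, brand mark 27·45 = 1215, weight callout 23·15 = 345, product photo 38·9 = 342, certification badge 37·32 = 1184. Sum 4279.
Σw·y = 345720; ȳ = 345720/4279 ≈ 80.79.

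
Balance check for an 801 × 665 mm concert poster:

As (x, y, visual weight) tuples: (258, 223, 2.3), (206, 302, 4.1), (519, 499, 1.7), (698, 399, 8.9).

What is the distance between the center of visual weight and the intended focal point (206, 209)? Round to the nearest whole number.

≈ 333 mm

Total weight = 2.3 + 4.1 + 1.7 + 8.9 = 17.0.
Σw·x = 2.3·258 + 4.1·206 + 1.7·519 + 8.9·698 = 8532.5, so x̄ = 8532.5/17.0 ≈ 501.91.
Σw·y = 2.3·223 + 4.1·302 + 1.7·499 + 8.9·399 = 6150.5, so ȳ = 6150.5/17.0 ≈ 361.79.
Offset from (206, 209): Δx ≈ 295.91, Δy ≈ 152.79; distance = √(Δx² + Δy²) ≈ 333.03.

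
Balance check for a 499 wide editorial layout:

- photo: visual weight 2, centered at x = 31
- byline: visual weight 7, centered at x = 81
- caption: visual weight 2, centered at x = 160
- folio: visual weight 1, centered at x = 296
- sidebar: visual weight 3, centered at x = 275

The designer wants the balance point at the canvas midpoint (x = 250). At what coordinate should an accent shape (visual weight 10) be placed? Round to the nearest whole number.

New total weight: (2 + 7 + 2 + 1 + 3) + 10 = 25.
Along x: (2070 + 10·x) / 25 = 250 (existing moment 2·31 + 7·81 + 2·160 + 1·296 + 3·275 = 2070) ⇒ x = (6250 − 2070) / 10 ≈ 418.00.

x ≈ 418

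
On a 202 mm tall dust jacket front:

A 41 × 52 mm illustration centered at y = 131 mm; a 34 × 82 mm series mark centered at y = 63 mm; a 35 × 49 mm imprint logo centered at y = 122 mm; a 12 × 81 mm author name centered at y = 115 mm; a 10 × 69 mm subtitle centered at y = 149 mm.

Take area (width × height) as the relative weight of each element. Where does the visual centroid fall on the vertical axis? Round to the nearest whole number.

y ≈ 106

Areas: illustration 41·52 = 2132, series mark 34·82 = 2788, imprint logo 35·49 = 1715, author name 12·81 = 972, subtitle 10·69 = 690. Total weight = 8297.
Σw·y = 2132·131 + 2788·63 + 1715·122 + 972·115 + 690·149 = 878756, so ȳ = 878756/8297 ≈ 105.91.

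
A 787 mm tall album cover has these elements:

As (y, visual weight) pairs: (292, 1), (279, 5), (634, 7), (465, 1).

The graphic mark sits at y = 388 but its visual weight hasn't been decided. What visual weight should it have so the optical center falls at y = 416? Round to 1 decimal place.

w ≈ 27.4

Existing Σw = 14 (1 + 5 + 7 + 1); existing moment 1·292 + 5·279 + 7·634 + 1·465 = 6590.
For the centroid to hit 416: (6590 + w·388) / (14 + w) = 416.
Solving: w = (416·14 − 6590) / (388 − 416) = -766 / -28 ≈ 27.36.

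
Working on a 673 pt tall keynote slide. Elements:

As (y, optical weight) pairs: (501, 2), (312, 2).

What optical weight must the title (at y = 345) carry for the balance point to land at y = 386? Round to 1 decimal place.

w ≈ 2.0

Fixed elements: Σw = 2 + 2 = 4, Σw·y = 2·501 + 2·312 = 1626.
Balance at y = 386 requires (1626 + w·345) / (4 + w) = 386.
Solving: w = (386·4 − 1626) / (345 − 386) = -82 / -41 ≈ 2.00.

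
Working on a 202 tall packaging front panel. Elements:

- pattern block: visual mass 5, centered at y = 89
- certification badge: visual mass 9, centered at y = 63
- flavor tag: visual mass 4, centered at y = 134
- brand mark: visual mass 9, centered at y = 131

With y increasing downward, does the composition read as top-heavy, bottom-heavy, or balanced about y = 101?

Total weight = 5 + 9 + 4 + 9 = 27.
y-moment: 5·89 + 9·63 + 4·134 + 9·131 = 2727; centroid 2727/27 ≈ 101.00.
101.00 = 101 exactly: balanced.

balanced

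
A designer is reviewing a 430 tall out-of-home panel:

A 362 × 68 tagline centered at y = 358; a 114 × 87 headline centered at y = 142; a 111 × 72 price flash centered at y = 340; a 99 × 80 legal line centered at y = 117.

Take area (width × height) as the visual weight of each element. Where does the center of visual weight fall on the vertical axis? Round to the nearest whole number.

Areas → weights: tagline 362·68 = 24616, headline 114·87 = 9918, price flash 111·72 = 7992, legal line 99·80 = 7920; Σw = 50446.
y-moment: 24616·358 + 9918·142 + 7992·340 + 7920·117 = 13864804; centroid 13864804/50446 ≈ 274.84.

y ≈ 275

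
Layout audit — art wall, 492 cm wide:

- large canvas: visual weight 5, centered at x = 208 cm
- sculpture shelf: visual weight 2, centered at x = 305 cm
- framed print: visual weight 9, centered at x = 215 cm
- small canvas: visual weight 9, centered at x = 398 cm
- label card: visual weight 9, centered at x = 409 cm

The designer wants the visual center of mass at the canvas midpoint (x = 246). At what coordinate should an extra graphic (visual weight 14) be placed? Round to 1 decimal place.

x ≈ 68.6

New total weight: (5 + 2 + 9 + 9 + 9) + 14 = 48.
x: target moment 48×246 = 11808; current 5·208 + 2·305 + 9·215 + 9·398 + 9·409 = 10848; the extra graphic supplies 960, so x = 960/14 ≈ 68.57.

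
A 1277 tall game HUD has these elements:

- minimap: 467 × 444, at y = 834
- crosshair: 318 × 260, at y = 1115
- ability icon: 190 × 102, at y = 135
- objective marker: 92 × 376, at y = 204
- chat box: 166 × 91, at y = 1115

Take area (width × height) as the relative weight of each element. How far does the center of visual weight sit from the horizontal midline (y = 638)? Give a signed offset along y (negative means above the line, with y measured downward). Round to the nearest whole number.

Areas: minimap 467·444 = 207348, crosshair 318·260 = 82680, ability icon 190·102 = 19380, objective marker 92·376 = 34592, chat box 166·91 = 15106. Total weight = 359106.
y: (207348·834 + 82680·1115 + 19380·135 + 34592·204 + 15106·1115) / 359106 = 291632690 / 359106 ≈ 812.11
Difference: 812.11 − 638 ≈ 174.11.

≈ 174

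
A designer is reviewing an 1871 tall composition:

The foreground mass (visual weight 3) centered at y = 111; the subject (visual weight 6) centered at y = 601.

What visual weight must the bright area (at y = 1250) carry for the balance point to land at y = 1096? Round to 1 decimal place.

w ≈ 38.5

Fixed elements: Σw = 3 + 6 = 9, Σw·y = 3·111 + 6·601 = 3939.
Set Σw·y/Σw = 1096: (3939 + 1250w) = 1096·(9 + w).
So w = (1096·9 − 3939)/(1250 − 1096) = 5925/154 ≈ 38.47.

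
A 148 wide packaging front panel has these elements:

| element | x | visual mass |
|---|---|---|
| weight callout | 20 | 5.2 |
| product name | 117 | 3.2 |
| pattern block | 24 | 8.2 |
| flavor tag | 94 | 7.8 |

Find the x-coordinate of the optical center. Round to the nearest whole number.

Weights sum to 5.2 + 3.2 + 8.2 + 7.8 = 24.4.
x: (5.2·20 + 3.2·117 + 8.2·24 + 7.8·94) / 24.4 = 1408.4 / 24.4 ≈ 57.72

x ≈ 58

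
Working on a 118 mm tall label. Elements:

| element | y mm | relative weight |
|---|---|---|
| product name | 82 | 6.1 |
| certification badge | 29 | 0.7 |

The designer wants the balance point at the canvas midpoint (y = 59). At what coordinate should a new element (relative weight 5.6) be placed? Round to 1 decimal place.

y ≈ 37.7

With the new element, Σw becomes 6.1 + 0.7 + 5.6 = 12.4.
y: need Σw·y = 12.4·59 = 731.6. Existing = 6.1·82 + 0.7·29 = 520.5. Remainder 211.1 / 5.6 ≈ 37.70.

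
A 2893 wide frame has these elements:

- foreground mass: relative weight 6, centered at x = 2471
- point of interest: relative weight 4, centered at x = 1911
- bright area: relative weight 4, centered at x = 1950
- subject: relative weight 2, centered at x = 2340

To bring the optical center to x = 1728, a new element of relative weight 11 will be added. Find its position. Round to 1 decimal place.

x ≈ 1064.2

New total weight: (6 + 4 + 4 + 2) + 11 = 27.
x: target moment 27×1728 = 46656; current 6·2471 + 4·1911 + 4·1950 + 2·2340 = 34950; the new element supplies 11706, so x = 11706/11 ≈ 1064.18.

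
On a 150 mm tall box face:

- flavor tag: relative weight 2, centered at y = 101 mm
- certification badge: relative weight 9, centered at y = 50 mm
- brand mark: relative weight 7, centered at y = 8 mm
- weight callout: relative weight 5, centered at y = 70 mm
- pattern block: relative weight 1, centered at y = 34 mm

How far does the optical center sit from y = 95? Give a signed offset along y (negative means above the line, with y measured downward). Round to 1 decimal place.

Total weight = 2 + 9 + 7 + 5 + 1 = 24.
y-moment: 2·101 + 9·50 + 7·8 + 5·70 + 1·34 = 1092; centroid 1092/24 ≈ 45.50.
Difference: 45.50 − 95 ≈ -49.50.

≈ -49.5 mm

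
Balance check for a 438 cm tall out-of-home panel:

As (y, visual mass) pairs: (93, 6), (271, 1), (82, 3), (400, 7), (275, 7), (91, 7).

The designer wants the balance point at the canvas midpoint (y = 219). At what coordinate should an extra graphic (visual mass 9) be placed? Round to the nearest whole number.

With the extra graphic, Σw becomes 6 + 1 + 3 + 7 + 7 + 7 + 9 = 40.
y: target moment 40×219 = 8760; current 6·93 + 1·271 + 3·82 + 7·400 + 7·275 + 7·91 = 6437; the extra graphic supplies 2323, so y = 2323/9 ≈ 258.11.

y ≈ 258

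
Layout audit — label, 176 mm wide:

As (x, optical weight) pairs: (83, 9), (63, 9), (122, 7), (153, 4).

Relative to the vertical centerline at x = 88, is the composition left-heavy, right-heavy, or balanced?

right-heavy

Weights sum to 9 + 9 + 7 + 4 = 29.
Σw·x = 9·83 + 9·63 + 7·122 + 4·153 = 2780, so x̄ = 2780/29 ≈ 95.86.
Since 95.9 is right of 88, the composition reads right-heavy.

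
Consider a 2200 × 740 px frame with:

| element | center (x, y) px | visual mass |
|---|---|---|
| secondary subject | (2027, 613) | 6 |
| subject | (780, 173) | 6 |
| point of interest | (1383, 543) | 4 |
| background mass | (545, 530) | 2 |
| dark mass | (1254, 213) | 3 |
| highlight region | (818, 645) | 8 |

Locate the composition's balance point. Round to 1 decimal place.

(1164.5, 474.0)

Total weight = 6 + 6 + 4 + 2 + 3 + 8 = 29.
x: (6·2027 + 6·780 + 4·1383 + 2·545 + 3·1254 + 8·818) / 29 = 33770 / 29 ≈ 1164.48
y: (6·613 + 6·173 + 4·543 + 2·530 + 3·213 + 8·645) / 29 = 13747 / 29 ≈ 474.03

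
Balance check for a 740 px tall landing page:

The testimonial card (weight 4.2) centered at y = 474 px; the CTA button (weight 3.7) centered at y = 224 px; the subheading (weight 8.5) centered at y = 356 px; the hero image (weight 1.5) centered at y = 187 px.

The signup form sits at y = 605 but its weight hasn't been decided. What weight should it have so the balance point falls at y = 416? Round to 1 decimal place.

w ≈ 7.0

Known weights sum to 4.2 + 3.7 + 8.5 + 1.5 = 17.9; their moment is 4.2·474 + 3.7·224 + 8.5·356 + 1.5·187 = 6126.1.
For the centroid to hit 416: (6126.1 + w·605) / (17.9 + w) = 416.
So w = (416·17.9 − 6126.1)/(605 − 416) = 1320.3/189 ≈ 6.99.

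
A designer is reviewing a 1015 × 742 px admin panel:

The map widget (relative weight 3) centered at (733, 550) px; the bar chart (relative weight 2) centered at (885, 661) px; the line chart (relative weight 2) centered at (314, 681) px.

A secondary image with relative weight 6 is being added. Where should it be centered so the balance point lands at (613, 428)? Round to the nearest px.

(562, 205)

With the secondary image, Σw becomes 3 + 2 + 2 + 6 = 13.
x: need Σw·x = 13·613 = 7969. Existing = 3·733 + 2·885 + 2·314 = 4597. Remainder 3372 / 6 ≈ 562.00.
y: need Σw·y = 13·428 = 5564. Existing = 3·550 + 2·661 + 2·681 = 4334. Remainder 1230 / 6 ≈ 205.00.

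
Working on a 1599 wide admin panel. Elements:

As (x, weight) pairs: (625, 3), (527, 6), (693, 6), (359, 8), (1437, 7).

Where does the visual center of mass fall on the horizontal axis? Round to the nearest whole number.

x ≈ 738

Weights sum to 3 + 6 + 6 + 8 + 7 = 30.
x-moment: 3·625 + 6·527 + 6·693 + 8·359 + 7·1437 = 22126; centroid 22126/30 ≈ 737.53.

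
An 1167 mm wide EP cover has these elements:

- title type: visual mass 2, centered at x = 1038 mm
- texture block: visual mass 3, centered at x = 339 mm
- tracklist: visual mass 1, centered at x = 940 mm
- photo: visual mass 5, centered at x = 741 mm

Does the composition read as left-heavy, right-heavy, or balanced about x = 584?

Weights sum to 2 + 3 + 1 + 5 = 11.
x: (2·1038 + 3·339 + 1·940 + 5·741) / 11 = 7738 / 11 ≈ 703.45
703.5 lies right of the midline 584, so the layout is right-heavy.

right-heavy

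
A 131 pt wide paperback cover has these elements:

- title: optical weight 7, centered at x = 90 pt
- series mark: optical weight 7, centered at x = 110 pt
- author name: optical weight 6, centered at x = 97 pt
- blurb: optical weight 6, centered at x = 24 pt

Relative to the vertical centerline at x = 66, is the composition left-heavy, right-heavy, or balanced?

right-heavy

Σw = 7 + 7 + 6 + 6 = 26.
x: (7·90 + 7·110 + 6·97 + 6·24) / 26 = 2126 / 26 ≈ 81.77
81.8 vs midline 66 → right-heavy.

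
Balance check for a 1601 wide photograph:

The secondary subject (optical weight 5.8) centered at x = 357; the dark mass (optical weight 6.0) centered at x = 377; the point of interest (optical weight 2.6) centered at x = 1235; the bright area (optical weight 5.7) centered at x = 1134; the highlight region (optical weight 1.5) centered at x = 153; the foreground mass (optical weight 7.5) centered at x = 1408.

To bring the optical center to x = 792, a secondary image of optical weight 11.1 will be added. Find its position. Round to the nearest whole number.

x ≈ 634

With the secondary image, Σw becomes 5.8 + 6.0 + 2.6 + 5.7 + 1.5 + 7.5 + 11.1 = 40.2.
x: need Σw·x = 40.2·792 = 31838.4. Existing = 5.8·357 + 6.0·377 + 2.6·1235 + 5.7·1134 + 1.5·153 + 7.5·1408 = 24796.9. Remainder 7041.5 / 11.1 ≈ 634.37.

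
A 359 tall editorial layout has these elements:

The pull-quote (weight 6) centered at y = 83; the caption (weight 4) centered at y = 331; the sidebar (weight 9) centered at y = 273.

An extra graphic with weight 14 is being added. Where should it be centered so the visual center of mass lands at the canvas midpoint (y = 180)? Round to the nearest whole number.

y ≈ 119

With the extra graphic, Σw becomes 6 + 4 + 9 + 14 = 33.
y: need Σw·y = 33·180 = 5940. Existing = 6·83 + 4·331 + 9·273 = 4279. Remainder 1661 / 14 ≈ 118.64.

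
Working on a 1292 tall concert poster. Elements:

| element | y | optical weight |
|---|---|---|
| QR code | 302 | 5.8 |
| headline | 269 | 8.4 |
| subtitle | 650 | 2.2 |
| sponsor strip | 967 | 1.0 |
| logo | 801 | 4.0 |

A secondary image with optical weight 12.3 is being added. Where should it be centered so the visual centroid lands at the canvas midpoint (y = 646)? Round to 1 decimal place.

y ≈ 988.5

With the secondary image, Σw becomes 5.8 + 8.4 + 2.2 + 1.0 + 4.0 + 12.3 = 33.7.
y: need Σw·y = 33.7·646 = 21770.2. Existing = 5.8·302 + 8.4·269 + 2.2·650 + 1.0·967 + 4.0·801 = 9612.2. Remainder 12158.0 / 12.3 ≈ 988.46.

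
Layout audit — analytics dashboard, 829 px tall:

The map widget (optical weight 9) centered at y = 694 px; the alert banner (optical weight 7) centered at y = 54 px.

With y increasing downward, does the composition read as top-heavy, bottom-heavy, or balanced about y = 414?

Weights sum to 9 + 7 = 16.
y: (9·694 + 7·54) / 16 = 6624 / 16 ≈ 414.00
414.00 = 414 exactly: balanced.

balanced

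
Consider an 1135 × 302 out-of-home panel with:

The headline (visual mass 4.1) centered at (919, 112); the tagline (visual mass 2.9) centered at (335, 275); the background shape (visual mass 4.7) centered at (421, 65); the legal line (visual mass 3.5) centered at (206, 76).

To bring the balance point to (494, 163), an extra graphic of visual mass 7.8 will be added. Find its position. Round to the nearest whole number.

After adding the extra graphic, total weight = 4.1 + 2.9 + 4.7 + 3.5 + 7.8 = 23.0.
x: target moment 23.0×494 = 11362.0; current 4.1·919 + 2.9·335 + 4.7·421 + 3.5·206 = 7439.1; the extra graphic supplies 3922.9, so x = 3922.9/7.8 ≈ 502.94.
y: target moment 23.0×163 = 3749.0; current 4.1·112 + 2.9·275 + 4.7·65 + 3.5·76 = 1828.2; the extra graphic supplies 1920.8, so y = 1920.8/7.8 ≈ 246.26.

(503, 246)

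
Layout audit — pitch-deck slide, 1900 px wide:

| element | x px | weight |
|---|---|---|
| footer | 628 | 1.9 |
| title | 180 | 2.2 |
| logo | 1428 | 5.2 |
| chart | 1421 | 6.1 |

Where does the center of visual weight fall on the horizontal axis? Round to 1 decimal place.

x ≈ 1148.2

Total weight = 1.9 + 2.2 + 5.2 + 6.1 = 15.4.
Σw·x = 1.9·628 + 2.2·180 + 5.2·1428 + 6.1·1421 = 17682.9, so x̄ = 17682.9/15.4 ≈ 1148.24.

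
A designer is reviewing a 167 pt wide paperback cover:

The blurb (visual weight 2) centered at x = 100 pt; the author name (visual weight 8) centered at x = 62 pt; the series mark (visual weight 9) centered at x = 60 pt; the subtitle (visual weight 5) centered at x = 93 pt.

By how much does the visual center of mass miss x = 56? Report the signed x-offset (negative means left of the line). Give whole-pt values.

Weights sum to 2 + 8 + 9 + 5 = 24.
x-moment: 2·100 + 8·62 + 9·60 + 5·93 = 1701; centroid 1701/24 ≈ 70.88.
Offset from x = 56: 70.88 − 56 ≈ 14.88.

≈ 15 pt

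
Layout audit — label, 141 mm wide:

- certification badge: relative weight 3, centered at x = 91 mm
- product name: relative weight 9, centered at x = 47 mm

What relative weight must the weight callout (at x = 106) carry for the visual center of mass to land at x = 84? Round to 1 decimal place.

w ≈ 14.2

Fixed elements: Σw = 3 + 9 = 12, Σw·x = 3·91 + 9·47 = 696.
Balance at x = 84 requires (696 + w·106) / (12 + w) = 84.
Solving: w = (84·12 − 696) / (106 − 84) = 312 / 22 ≈ 14.18.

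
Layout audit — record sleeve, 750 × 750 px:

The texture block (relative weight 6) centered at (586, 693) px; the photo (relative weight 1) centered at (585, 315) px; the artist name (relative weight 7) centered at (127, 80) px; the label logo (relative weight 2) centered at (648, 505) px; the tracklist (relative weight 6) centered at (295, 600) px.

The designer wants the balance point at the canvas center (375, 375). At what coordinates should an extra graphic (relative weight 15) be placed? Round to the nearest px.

(388, 282)

After adding the extra graphic, total weight = 6 + 1 + 7 + 2 + 6 + 15 = 37.
x: need Σw·x = 37·375 = 13875. Existing = 6·586 + 1·585 + 7·127 + 2·648 + 6·295 = 8056. Remainder 5819 / 15 ≈ 387.93.
y: need Σw·y = 37·375 = 13875. Existing = 6·693 + 1·315 + 7·80 + 2·505 + 6·600 = 9643. Remainder 4232 / 15 ≈ 282.13.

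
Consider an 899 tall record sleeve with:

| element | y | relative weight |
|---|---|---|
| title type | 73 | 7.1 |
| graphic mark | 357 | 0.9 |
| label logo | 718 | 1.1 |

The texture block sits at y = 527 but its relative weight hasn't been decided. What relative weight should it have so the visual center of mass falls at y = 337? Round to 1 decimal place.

Known weights sum to 7.1 + 0.9 + 1.1 = 9.1; their moment is 7.1·73 + 0.9·357 + 1.1·718 = 1629.4.
Set Σw·y/Σw = 337: (1629.4 + 527w) = 337·(9.1 + w).
Solving: w = (337·9.1 − 1629.4) / (527 − 337) = 1437.3 / 190 ≈ 7.56.

w ≈ 7.6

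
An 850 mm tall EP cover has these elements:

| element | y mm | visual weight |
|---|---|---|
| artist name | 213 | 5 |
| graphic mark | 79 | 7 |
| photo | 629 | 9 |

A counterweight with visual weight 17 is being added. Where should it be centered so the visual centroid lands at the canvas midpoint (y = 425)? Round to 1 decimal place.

With the counterweight, Σw becomes 5 + 7 + 9 + 17 = 38.
y: need Σw·y = 38·425 = 16150. Existing = 5·213 + 7·79 + 9·629 = 7279. Remainder 8871 / 17 ≈ 521.82.

y ≈ 521.8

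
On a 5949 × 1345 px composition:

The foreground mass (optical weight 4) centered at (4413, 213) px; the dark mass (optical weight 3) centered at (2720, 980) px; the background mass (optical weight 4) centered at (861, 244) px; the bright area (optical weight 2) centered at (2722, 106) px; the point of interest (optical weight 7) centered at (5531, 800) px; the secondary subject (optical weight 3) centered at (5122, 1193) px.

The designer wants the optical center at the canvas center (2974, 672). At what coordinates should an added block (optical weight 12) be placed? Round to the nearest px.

(1276, 780)

New total weight: (4 + 3 + 4 + 2 + 7 + 3) + 12 = 35.
x: target moment 35×2974 = 104090; current 4·4413 + 3·2720 + 4·861 + 2·2722 + 7·5531 + 3·5122 = 88783; the added block supplies 15307, so x = 15307/12 ≈ 1275.58.
y: target moment 35×672 = 23520; current 4·213 + 3·980 + 4·244 + 2·106 + 7·800 + 3·1193 = 14159; the added block supplies 9361, so y = 9361/12 ≈ 780.08.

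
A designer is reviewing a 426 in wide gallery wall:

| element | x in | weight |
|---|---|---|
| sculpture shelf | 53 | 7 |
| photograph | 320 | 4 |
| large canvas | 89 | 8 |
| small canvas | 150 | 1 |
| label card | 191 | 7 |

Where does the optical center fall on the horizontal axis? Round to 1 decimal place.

x ≈ 142.6

Total weight = 7 + 4 + 8 + 1 + 7 = 27.
Σw·x = 7·53 + 4·320 + 8·89 + 1·150 + 7·191 = 3850, so x̄ = 3850/27 ≈ 142.59.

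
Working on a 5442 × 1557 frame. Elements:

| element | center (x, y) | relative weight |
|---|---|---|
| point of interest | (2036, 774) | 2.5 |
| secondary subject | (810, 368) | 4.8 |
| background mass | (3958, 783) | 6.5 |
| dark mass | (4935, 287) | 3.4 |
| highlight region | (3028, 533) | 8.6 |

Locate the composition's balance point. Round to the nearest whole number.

(3005, 556)

Weights sum to 2.5 + 4.8 + 6.5 + 3.4 + 8.6 = 25.8.
Σw·x = 2.5·2036 + 4.8·810 + 6.5·3958 + 3.4·4935 + 8.6·3028 = 77524.8, so x̄ = 77524.8/25.8 ≈ 3004.84.
Σw·y = 2.5·774 + 4.8·368 + 6.5·783 + 3.4·287 + 8.6·533 = 14350.5, so ȳ = 14350.5/25.8 ≈ 556.22.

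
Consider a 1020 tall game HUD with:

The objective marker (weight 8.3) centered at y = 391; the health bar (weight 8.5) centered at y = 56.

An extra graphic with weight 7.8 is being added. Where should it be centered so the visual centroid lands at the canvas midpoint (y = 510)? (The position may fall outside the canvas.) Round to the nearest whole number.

y ≈ 1131

New total weight: (8.3 + 8.5) + 7.8 = 24.6.
Along y: (3721.3 + 7.8·y) / 24.6 = 510 (existing moment 8.3·391 + 8.5·56 = 3721.3) ⇒ y = (12546.0 − 3721.3) / 7.8 ≈ 1131.37.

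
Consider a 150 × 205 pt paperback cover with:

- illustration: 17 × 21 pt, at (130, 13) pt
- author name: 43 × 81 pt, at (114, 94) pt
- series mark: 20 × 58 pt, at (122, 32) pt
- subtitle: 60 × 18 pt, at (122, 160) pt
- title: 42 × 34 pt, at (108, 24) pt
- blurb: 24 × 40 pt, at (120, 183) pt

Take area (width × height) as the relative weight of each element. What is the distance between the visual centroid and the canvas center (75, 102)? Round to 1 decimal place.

≈ 43.5 pt

Areas: illustration 17·21 = 357, author name 43·81 = 3483, series mark 20·58 = 1160, subtitle 60·18 = 1080, title 42·34 = 1428, blurb 24·40 = 960. Total weight = 8468.
x: moment 986176 / weight 8468 ≈ 116.46
Σw·y = 751915; ȳ = 751915/8468 ≈ 88.79.
Relative to (75, 102): Δ = (41.46, -13.21); |Δ| = √(41.46² + -13.21²) ≈ 43.51.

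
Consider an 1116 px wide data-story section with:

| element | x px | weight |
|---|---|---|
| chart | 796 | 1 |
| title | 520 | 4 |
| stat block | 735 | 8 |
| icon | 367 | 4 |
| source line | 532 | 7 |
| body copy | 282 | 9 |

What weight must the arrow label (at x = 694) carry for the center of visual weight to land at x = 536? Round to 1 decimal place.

w ≈ 7.6

Existing Σw = 33 (1 + 4 + 8 + 4 + 7 + 9); existing moment 1·796 + 4·520 + 8·735 + 4·367 + 7·532 + 9·282 = 16486.
Balance at x = 536 requires (16486 + w·694) / (33 + w) = 536.
Rearranging, w·(694 − 536) = 536·33 − 16486 = 1202, so w ≈ 1202/158 = 7.61.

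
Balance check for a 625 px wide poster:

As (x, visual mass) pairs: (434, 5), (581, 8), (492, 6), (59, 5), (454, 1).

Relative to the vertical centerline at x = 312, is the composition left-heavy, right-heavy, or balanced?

Total weight = 5 + 8 + 6 + 5 + 1 = 25.
x-moment: 5·434 + 8·581 + 6·492 + 5·59 + 1·454 = 10519; centroid 10519/25 ≈ 420.76.
Since 420.8 is right of 312, the composition reads right-heavy.

right-heavy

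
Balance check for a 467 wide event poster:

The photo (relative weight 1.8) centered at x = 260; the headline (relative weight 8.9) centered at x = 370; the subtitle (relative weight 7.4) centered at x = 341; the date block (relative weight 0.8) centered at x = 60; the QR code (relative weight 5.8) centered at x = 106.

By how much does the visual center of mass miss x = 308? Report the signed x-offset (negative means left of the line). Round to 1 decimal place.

≈ -26.7

Weights sum to 1.8 + 8.9 + 7.4 + 0.8 + 5.8 = 24.7.
x-moment: 1.8·260 + 8.9·370 + 7.4·341 + 0.8·60 + 5.8·106 = 6947.2; centroid 6947.2/24.7 ≈ 281.26.
Difference: 281.26 − 308 ≈ -26.74.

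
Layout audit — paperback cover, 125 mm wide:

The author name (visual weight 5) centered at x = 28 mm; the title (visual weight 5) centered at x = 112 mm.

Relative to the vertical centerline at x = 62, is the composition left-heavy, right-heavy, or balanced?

Total weight = 5 + 5 = 10.
x-moment: 5·28 + 5·112 = 700; centroid 700/10 ≈ 70.00.
70.0 lies right of the midline 62, so the layout is right-heavy.

right-heavy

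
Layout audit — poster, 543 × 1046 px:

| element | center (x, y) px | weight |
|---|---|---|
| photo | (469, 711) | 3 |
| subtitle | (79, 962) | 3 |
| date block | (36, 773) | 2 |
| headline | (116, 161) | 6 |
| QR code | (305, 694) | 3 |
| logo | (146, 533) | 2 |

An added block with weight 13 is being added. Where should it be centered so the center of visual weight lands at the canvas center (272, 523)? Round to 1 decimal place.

(391.2, 465.9)

New total weight: (3 + 3 + 2 + 6 + 3 + 2) + 13 = 32.
x: need Σw·x = 32·272 = 8704. Existing = 3·469 + 3·79 + 2·36 + 6·116 + 3·305 + 2·146 = 3619. Remainder 5085 / 13 ≈ 391.15.
y: need Σw·y = 32·523 = 16736. Existing = 3·711 + 3·962 + 2·773 + 6·161 + 3·694 + 2·533 = 10679. Remainder 6057 / 13 ≈ 465.92.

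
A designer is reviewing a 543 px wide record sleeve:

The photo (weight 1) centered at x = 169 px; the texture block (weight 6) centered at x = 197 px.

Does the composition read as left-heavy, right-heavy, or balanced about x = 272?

Σw = 1 + 6 = 7.
x: (1·169 + 6·197) / 7 = 1351 / 7 ≈ 193.00
193.0 vs midline 272 → left-heavy.

left-heavy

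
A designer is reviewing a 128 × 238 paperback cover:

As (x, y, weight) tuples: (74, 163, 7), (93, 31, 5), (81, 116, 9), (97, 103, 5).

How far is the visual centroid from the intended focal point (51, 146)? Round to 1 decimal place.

≈ 49.3

Weights sum to 7 + 5 + 9 + 5 = 26.
Σw·x = 7·74 + 5·93 + 9·81 + 5·97 = 2197, so x̄ = 2197/26 ≈ 84.50.
Σw·y = 7·163 + 5·31 + 9·116 + 5·103 = 2855, so ȳ = 2855/26 ≈ 109.81.
From (51, 146): dx = 33.50, dy = -36.19, so the distance is √(dx²+dy²) ≈ 49.32.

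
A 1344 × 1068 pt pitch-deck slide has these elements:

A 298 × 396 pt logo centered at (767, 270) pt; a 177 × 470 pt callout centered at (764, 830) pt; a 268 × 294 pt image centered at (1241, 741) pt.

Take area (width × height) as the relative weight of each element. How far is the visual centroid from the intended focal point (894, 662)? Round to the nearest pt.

Areas → weights: logo 298·396 = 118008, callout 177·470 = 83190, image 268·294 = 78792; Σw = 279990.
x-moment: 118008·767 + 83190·764 + 78792·1241 = 251850168; centroid 251850168/279990 ≈ 899.50.
y-moment: 118008·270 + 83190·830 + 78792·741 = 159294732; centroid 159294732/279990 ≈ 568.93.
From (894, 662): dx = 5.50, dy = -93.07, so the distance is √(dx²+dy²) ≈ 93.23.

≈ 93 pt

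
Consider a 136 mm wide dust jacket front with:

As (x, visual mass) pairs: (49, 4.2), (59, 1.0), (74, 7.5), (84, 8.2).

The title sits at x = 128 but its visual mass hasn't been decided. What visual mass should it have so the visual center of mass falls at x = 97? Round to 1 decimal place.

Known weights sum to 4.2 + 1.0 + 7.5 + 8.2 = 20.9; their moment is 4.2·49 + 1.0·59 + 7.5·74 + 8.2·84 = 1508.6.
Set Σw·x/Σw = 97: (1508.6 + 128w) = 97·(20.9 + w).
So w = (97·20.9 − 1508.6)/(128 − 97) = 518.7/31 ≈ 16.73.

w ≈ 16.7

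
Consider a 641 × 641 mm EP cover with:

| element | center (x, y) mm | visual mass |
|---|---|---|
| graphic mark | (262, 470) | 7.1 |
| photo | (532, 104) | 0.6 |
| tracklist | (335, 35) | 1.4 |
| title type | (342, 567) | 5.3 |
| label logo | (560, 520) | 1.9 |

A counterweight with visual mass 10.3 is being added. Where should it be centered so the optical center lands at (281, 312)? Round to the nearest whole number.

New total weight: (7.1 + 0.6 + 1.4 + 5.3 + 1.9) + 10.3 = 26.6.
Along x: (5525.0 + 10.3·x) / 26.6 = 281 (existing moment 7.1·262 + 0.6·532 + 1.4·335 + 5.3·342 + 1.9·560 = 5525.0) ⇒ x = (7474.6 − 5525.0) / 10.3 ≈ 189.28.
Along y: (7441.5 + 10.3·y) / 26.6 = 312 (existing moment 7.1·470 + 0.6·104 + 1.4·35 + 5.3·567 + 1.9·520 = 7441.5) ⇒ y = (8299.2 − 7441.5) / 10.3 ≈ 83.27.

(189, 83)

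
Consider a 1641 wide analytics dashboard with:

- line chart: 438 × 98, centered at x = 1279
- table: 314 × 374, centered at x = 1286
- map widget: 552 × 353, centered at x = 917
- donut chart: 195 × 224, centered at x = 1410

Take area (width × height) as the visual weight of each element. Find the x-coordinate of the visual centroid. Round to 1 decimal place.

x ≈ 1118.6

Areas → weights: line chart 438·98 = 42924, table 314·374 = 117436, map widget 552·353 = 194856, donut chart 195·224 = 43680; Σw = 398896.
x: (42924·1279 + 117436·1286 + 194856·917 + 43680·1410) / 398896 = 446194244 / 398896 ≈ 1118.57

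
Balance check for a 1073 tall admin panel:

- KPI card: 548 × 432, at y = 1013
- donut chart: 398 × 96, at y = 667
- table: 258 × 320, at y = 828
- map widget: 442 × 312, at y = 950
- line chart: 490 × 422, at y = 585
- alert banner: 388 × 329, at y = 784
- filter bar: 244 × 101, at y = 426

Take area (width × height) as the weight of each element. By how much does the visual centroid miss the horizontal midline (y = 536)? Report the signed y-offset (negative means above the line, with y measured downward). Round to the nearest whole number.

Areas: KPI card 548·432 = 236736, donut chart 398·96 = 38208, table 258·320 = 82560, map widget 442·312 = 137904, line chart 490·422 = 206780, alert banner 388·329 = 127652, filter bar 244·101 = 24644. Total weight = 854484.
y-moment: 236736·1013 + 38208·667 + 82560·828 + 137904·950 + 206780·585 + 127652·784 + 24644·426 = 696210596; centroid 696210596/854484 ≈ 814.77.
Difference: 814.77 − 536 ≈ 278.77.

≈ 279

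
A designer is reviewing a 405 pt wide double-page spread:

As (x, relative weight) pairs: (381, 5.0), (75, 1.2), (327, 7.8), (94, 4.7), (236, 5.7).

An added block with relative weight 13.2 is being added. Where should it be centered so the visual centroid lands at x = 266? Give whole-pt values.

x ≈ 278

After adding the added block, total weight = 5.0 + 1.2 + 7.8 + 4.7 + 5.7 + 13.2 = 37.6.
x: need Σw·x = 37.6·266 = 10001.6. Existing = 5.0·381 + 1.2·75 + 7.8·327 + 4.7·94 + 5.7·236 = 6332.6. Remainder 3669.0 / 13.2 ≈ 277.95.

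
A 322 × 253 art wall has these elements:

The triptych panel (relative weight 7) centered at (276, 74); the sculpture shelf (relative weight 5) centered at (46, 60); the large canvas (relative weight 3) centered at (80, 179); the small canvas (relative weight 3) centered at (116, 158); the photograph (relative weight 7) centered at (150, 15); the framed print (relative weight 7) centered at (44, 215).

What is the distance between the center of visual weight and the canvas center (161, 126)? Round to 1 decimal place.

Σw = 7 + 5 + 3 + 3 + 7 + 7 = 32.
Σw·x = 4108; x̄ = 4108/32 ≈ 128.38.
Σw·y = 3439; ȳ = 3439/32 ≈ 107.47.
Relative to (161, 126): Δ = (-32.62, -18.53); |Δ| = √(-32.62² + -18.53²) ≈ 37.52.

≈ 37.5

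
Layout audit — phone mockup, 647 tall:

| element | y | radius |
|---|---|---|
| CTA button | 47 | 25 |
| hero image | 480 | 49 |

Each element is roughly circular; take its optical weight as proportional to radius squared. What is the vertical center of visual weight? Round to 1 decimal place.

y ≈ 390.6

r² weights: CTA button 25² = 625, hero image 49² = 2401. Total = 3026.
y: (625·47 + 2401·480) / 3026 = 1181855 / 3026 ≈ 390.57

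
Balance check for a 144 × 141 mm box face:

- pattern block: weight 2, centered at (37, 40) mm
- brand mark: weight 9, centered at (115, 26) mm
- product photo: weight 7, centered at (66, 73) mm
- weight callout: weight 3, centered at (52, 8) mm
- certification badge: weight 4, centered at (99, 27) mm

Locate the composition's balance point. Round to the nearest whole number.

(85, 38)

Total weight = 2 + 9 + 7 + 3 + 4 = 25.
x: (2·37 + 9·115 + 7·66 + 3·52 + 4·99) / 25 = 2123 / 25 ≈ 84.92
y: (2·40 + 9·26 + 7·73 + 3·8 + 4·27) / 25 = 957 / 25 ≈ 38.28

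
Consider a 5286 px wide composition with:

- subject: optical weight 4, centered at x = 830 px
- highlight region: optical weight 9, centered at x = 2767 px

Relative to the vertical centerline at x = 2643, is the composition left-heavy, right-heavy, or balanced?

left-heavy

Σw = 4 + 9 = 13.
x: (4·830 + 9·2767) / 13 = 28223 / 13 ≈ 2171.00
2171.0 vs midline 2643 → left-heavy.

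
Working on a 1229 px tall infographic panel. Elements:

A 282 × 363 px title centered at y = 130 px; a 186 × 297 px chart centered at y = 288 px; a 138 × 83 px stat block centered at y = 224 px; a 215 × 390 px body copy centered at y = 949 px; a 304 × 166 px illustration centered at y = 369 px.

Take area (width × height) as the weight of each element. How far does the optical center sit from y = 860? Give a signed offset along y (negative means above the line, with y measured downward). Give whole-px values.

Areas → weights: title 282·363 = 102366, chart 186·297 = 55242, stat block 138·83 = 11454, body copy 215·390 = 83850, illustration 304·166 = 50464; Σw = 303376.
Σw·y = 102366·130 + 55242·288 + 11454·224 + 83850·949 + 50464·369 = 129977838, so ȳ = 129977838/303376 ≈ 428.44.
Against y = 860, that's 428.44 − 860 = -431.56.

≈ -432 px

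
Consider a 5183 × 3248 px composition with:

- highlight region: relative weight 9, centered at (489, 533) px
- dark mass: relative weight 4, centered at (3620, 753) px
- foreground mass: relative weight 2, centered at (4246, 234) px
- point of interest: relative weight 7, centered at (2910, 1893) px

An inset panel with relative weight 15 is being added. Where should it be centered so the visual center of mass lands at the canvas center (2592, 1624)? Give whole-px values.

With the inset panel, Σw becomes 9 + 4 + 2 + 7 + 15 = 37.
x: need Σw·x = 37·2592 = 95904. Existing = 9·489 + 4·3620 + 2·4246 + 7·2910 = 47743. Remainder 48161 / 15 ≈ 3210.73.
y: need Σw·y = 37·1624 = 60088. Existing = 9·533 + 4·753 + 2·234 + 7·1893 = 21528. Remainder 38560 / 15 ≈ 2570.67.

(3211, 2571)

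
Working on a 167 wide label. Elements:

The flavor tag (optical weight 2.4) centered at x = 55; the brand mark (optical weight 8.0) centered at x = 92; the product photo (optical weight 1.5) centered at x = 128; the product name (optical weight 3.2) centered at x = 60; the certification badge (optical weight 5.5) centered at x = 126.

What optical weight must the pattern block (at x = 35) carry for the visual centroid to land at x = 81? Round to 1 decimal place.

w ≈ 6.0

Fixed elements: Σw = 2.4 + 8.0 + 1.5 + 3.2 + 5.5 = 20.6, Σw·x = 2.4·55 + 8.0·92 + 1.5·128 + 3.2·60 + 5.5·126 = 1945.0.
Balance at x = 81 requires (1945.0 + w·35) / (20.6 + w) = 81.
So w = (81·20.6 − 1945.0)/(35 − 81) = -276.4/-46 ≈ 6.01.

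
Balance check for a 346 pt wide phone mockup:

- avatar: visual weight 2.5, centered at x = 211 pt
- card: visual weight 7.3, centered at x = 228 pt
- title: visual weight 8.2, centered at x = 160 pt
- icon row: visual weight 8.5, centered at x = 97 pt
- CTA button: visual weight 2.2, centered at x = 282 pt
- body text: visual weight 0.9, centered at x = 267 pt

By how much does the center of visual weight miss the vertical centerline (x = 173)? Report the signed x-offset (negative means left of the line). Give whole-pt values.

≈ 2 pt

Total weight = 2.5 + 7.3 + 8.2 + 8.5 + 2.2 + 0.9 = 29.6.
Σw·x = 2.5·211 + 7.3·228 + 8.2·160 + 8.5·97 + 2.2·282 + 0.9·267 = 5189.1, so x̄ = 5189.1/29.6 ≈ 175.31.
Difference: 175.31 − 173 ≈ 2.31.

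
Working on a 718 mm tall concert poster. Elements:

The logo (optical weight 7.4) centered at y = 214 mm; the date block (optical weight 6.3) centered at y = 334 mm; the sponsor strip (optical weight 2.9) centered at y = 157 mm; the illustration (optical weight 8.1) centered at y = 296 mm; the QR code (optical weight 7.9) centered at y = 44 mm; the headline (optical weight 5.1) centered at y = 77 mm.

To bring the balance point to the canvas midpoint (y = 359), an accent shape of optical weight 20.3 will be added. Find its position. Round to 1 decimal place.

After adding the accent shape, total weight = 7.4 + 6.3 + 2.9 + 8.1 + 7.9 + 5.1 + 20.3 = 58.0.
y: target moment 58.0×359 = 20822.0; current 7.4·214 + 6.3·334 + 2.9·157 + 8.1·296 + 7.9·44 + 5.1·77 = 7281.0; the accent shape supplies 13541.0, so y = 13541.0/20.3 ≈ 667.04.

y ≈ 667.0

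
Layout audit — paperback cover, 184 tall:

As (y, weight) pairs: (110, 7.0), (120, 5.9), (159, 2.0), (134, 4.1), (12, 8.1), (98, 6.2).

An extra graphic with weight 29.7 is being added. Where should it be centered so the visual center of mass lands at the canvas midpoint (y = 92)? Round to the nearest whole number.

y ≈ 92

New total weight: (7.0 + 5.9 + 2.0 + 4.1 + 8.1 + 6.2) + 29.7 = 63.0.
y: need Σw·y = 63.0·92 = 5796.0. Existing = 7.0·110 + 5.9·120 + 2.0·159 + 4.1·134 + 8.1·12 + 6.2·98 = 3050.2. Remainder 2745.8 / 29.7 ≈ 92.45.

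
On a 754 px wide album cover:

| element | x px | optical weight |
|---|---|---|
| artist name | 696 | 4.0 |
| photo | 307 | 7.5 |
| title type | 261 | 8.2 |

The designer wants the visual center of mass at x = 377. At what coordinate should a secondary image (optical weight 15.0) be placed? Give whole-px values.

With the secondary image, Σw becomes 4.0 + 7.5 + 8.2 + 15.0 = 34.7.
x: target moment 34.7×377 = 13081.9; current 4.0·696 + 7.5·307 + 8.2·261 = 7226.7; the secondary image supplies 5855.2, so x = 5855.2/15.0 ≈ 390.35.

x ≈ 390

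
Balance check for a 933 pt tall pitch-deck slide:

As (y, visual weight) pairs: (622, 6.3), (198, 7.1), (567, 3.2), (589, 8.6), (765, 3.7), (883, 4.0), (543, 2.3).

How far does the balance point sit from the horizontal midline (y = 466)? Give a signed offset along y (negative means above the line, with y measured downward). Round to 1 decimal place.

Total weight = 6.3 + 7.1 + 3.2 + 8.6 + 3.7 + 4.0 + 2.3 = 35.2.
y: (6.3·622 + 7.1·198 + 3.2·567 + 8.6·589 + 3.7·765 + 4.0·883 + 2.3·543) / 35.2 = 19815.6 / 35.2 ≈ 562.94
Offset from y = 466: 562.94 − 466 ≈ 96.94.

≈ 96.9 pt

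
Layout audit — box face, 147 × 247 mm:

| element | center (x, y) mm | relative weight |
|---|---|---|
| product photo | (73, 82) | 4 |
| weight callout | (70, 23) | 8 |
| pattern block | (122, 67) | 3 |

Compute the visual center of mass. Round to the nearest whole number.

(81, 48)

Σw = 4 + 8 + 3 = 15.
x: (4·73 + 8·70 + 3·122) / 15 = 1218 / 15 ≈ 81.20
y: (4·82 + 8·23 + 3·67) / 15 = 713 / 15 ≈ 47.53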